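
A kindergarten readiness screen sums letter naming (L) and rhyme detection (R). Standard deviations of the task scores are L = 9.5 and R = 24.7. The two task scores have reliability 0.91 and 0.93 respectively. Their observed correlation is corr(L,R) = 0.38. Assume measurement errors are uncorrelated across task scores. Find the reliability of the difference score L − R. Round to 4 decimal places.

Var(L−R) = 9.5² + 24.7² − 2·9.5·24.7·0.38 = 700.34 − 178.334 = 522.006.
Under uncorrelated errors the observed covariances equal the true-score covariances, so only the own-variance terms attenuate.
True-score variance = [9.5²·0.91 + 24.7²·0.93] − 178.334 = 649.511 − 178.334 = 471.177.
Reliability = 471.177 / 522.006 = 0.9026.

0.9026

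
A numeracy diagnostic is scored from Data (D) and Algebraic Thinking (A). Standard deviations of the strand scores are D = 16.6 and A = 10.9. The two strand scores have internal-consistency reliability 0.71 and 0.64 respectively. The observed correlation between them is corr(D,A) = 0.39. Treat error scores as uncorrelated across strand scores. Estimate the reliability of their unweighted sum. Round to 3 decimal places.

0.771

Var(D+A) = 16.6² + 10.9² + 2·[16.6·10.9·0.39] = 394.37 + 141.133 = 535.503.
Because errors are independent across components, Cov(Tᵢ,Tⱼ) = Cov(Xᵢ,Xⱼ); the off-diagonal part of the true-score variance is the same as above.
True-score variance = [16.6²·0.71 + 10.9²·0.64] + 141.133 = 271.686 + 141.133 = 412.819.
Reliability = 412.819 / 535.503 = 0.771.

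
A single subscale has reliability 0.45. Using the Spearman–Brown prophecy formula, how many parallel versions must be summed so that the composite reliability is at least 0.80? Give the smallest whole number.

k ≥ ρ*(1−ρ₁)/(ρ₁(1−ρ*)) = 0.80·0.55 / (0.45·0.20) = 4.889.
Smallest integer k = 5.

5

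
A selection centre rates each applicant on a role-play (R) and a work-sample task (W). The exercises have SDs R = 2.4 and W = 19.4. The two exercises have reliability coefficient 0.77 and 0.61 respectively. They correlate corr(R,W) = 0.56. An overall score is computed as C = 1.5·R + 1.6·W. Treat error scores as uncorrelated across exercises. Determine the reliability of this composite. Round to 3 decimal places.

0.656

Var(C) = 1.5²·2.4² + 1.6²·19.4² + 2·[2.4·2.4·19.4·0.56] = 976.442 + 125.153 = 1101.59.
Under uncorrelated errors the observed covariances equal the true-score covariances, so only the own-variance terms attenuate.
True-score variance = [1.5²·2.4²·0.77 + 1.6²·19.4²·0.61] + 125.153 = 597.703 + 125.153 = 722.856.
Reliability = 722.856 / 1101.59 = 0.656.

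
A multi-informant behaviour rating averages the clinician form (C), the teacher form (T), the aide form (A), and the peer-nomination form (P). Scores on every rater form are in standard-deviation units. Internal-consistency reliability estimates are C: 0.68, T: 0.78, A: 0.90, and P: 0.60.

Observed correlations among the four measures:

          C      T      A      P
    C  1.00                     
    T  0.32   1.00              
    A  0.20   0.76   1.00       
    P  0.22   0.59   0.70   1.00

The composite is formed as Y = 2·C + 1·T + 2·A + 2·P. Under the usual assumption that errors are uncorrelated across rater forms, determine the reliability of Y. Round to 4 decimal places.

Var(Y) = 2² + 1 + 2² + 2² + 2·[2·0.32 + 4·0.20 + 4·0.22 + 2·0.76 + 2·0.59 + 4·0.70] = 13 + 15.64 = 28.64.
Because errors are independent across components, Cov(Tᵢ,Tⱼ) = Cov(Xᵢ,Xⱼ); the off-diagonal part of the true-score variance is the same as above.
True-score variance = [2²·0.68 + 0.78 + 2²·0.90 + 2²·0.60] + 15.64 = 9.5 + 15.64 = 25.14.
Reliability = 25.14 / 28.64 = 0.8778.

0.8778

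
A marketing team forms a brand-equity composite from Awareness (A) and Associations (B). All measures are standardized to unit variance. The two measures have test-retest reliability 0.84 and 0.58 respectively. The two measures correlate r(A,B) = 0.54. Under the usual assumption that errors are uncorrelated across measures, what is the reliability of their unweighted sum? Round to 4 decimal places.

Var(A+B) = 2 + 2·[0.54] = 2 + 1.08 = 3.08.
With uncorrelated errors the cross-covariances are all true-score covariance, so they carry over unchanged; only the diagonal terms shrink to ρᵢσᵢ².
True-score variance = [0.84 + 0.58] + 1.08 = 1.42 + 1.08 = 2.5.
Reliability = 2.5 / 3.08 = 0.8117.

0.8117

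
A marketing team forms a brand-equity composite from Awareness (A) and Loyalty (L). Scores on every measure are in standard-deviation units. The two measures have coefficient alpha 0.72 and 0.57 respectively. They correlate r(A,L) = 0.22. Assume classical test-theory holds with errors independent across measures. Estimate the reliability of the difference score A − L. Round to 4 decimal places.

0.5449

Var(A−L) = 1 + 1 − 2·0.22 = 2 − 0.44 = 1.56.
With uncorrelated errors the cross-covariances are all true-score covariance, so they carry over unchanged; only the diagonal terms shrink to ρᵢσᵢ².
True-score variance = [0.72 + 0.57] − 0.44 = 1.29 − 0.44 = 0.85.
Reliability = 0.85 / 1.56 = 0.5449.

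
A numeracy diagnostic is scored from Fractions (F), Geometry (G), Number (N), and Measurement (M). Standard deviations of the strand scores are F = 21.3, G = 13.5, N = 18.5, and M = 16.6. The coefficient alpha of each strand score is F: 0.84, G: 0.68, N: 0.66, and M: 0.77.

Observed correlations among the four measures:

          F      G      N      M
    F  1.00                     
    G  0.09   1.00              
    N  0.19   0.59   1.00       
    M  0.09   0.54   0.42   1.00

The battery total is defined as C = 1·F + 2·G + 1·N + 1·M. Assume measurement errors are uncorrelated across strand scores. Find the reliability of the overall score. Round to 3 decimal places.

0.859

Var(C) = 21.3² + 2²·13.5² + 18.5² + 16.6² + 2·[2·21.3·13.5·0.09 + 21.3·18.5·0.19 + 21.3·16.6·0.09 + 2·13.5·18.5·0.59 + 2·13.5·16.6·0.54 + 18.5·16.6·0.42] = 1800.5 + 1648.33 = 3448.83.
Under uncorrelated errors the observed covariances equal the true-score covariances, so only the own-variance terms attenuate.
True-score variance = [21.3²·0.84 + 2²·13.5²·0.68 + 18.5²·0.66 + 16.6²·0.77] + 1648.33 = 1314.89 + 1648.33 = 2963.22.
Reliability = 2963.22 / 3448.83 = 0.859.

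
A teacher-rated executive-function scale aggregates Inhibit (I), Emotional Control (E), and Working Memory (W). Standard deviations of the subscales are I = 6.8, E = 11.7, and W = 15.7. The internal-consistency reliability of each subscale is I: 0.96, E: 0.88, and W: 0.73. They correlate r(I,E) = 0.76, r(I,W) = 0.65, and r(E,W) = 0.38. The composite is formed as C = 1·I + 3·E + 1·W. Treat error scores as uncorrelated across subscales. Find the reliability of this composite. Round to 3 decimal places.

0.912

Var(C) = 6.8² + 3²·11.7² + 15.7² + 2·[3·6.8·11.7·0.76 + 6.8·15.7·0.65 + 3·11.7·15.7·0.38] = 1524.74 + 920.395 = 2445.13.
With uncorrelated errors the cross-covariances are all true-score covariance, so they carry over unchanged; only the diagonal terms shrink to ρᵢσᵢ².
True-score variance = [6.8²·0.96 + 3²·11.7²·0.88 + 15.7²·0.73] + 920.395 = 1308.5 + 920.395 = 2228.89.
Reliability = 2228.89 / 2445.13 = 0.912.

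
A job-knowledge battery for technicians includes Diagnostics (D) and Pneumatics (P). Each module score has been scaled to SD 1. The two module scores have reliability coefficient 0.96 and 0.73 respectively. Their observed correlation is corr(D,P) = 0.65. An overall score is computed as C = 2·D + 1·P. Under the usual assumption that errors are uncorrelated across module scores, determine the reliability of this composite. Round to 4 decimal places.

Var(C) = 2² + 1 + 2·[2·0.65] = 5 + 2.6 = 7.6.
Because errors are independent across components, Cov(Tᵢ,Tⱼ) = Cov(Xᵢ,Xⱼ); the off-diagonal part of the true-score variance is the same as above.
True-score variance = [2²·0.96 + 0.73] + 2.6 = 4.57 + 2.6 = 7.17.
Reliability = 7.17 / 7.6 = 0.9434.

0.9434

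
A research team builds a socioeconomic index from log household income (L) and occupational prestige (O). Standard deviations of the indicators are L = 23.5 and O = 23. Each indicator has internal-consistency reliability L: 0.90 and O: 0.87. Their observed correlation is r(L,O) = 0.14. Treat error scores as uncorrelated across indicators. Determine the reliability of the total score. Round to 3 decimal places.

0.899

Var(L+O) = 23.5² + 23² + 2·[23.5·23·0.14] = 1081.25 + 151.34 = 1232.59.
Under uncorrelated errors the observed covariances equal the true-score covariances, so only the own-variance terms attenuate.
True-score variance = [23.5²·0.90 + 23²·0.87] + 151.34 = 957.255 + 151.34 = 1108.6.
Reliability = 1108.6 / 1232.59 = 0.899.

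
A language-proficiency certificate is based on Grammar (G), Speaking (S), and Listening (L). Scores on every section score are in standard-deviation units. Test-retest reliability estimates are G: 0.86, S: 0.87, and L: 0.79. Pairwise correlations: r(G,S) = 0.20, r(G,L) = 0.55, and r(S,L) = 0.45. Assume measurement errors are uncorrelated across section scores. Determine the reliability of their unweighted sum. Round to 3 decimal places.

Var(G+S+L) = 3 + 2·[0.20 + 0.55 + 0.45] = 3 + 2.4 = 5.4.
Under uncorrelated errors the observed covariances equal the true-score covariances, so only the own-variance terms attenuate.
True-score variance = [0.86 + 0.87 + 0.79] + 2.4 = 2.52 + 2.4 = 4.92.
Reliability = 4.92 / 5.4 = 0.911.

0.911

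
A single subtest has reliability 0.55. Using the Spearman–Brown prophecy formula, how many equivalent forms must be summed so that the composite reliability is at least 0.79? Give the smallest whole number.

4

k ≥ ρ*(1−ρ₁)/(ρ₁(1−ρ*)) = 0.79·0.45 / (0.55·0.21) = 3.078.
Smallest integer k = 4.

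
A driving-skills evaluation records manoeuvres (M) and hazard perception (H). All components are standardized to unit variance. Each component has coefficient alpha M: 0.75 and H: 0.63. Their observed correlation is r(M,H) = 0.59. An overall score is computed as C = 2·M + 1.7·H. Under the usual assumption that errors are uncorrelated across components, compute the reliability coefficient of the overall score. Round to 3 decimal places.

Var(C) = 2² + 1.7² + 2·[3.4·0.59] = 6.89 + 4.012 = 10.902.
With uncorrelated errors the cross-covariances are all true-score covariance, so they carry over unchanged; only the diagonal terms shrink to ρᵢσᵢ².
True-score variance = [2²·0.75 + 1.7²·0.63] + 4.012 = 4.8207 + 4.012 = 8.8327.
Reliability = 8.8327 / 10.902 = 0.810.

0.810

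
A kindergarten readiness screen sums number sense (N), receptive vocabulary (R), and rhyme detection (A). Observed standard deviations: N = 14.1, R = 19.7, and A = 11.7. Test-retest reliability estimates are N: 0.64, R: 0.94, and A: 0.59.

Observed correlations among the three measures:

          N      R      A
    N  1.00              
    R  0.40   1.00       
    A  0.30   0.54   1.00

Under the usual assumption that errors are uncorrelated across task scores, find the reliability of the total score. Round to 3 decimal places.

Var(N+R+A) = 14.1² + 19.7² + 11.7² + 2·[14.1·19.7·0.40 + 14.1·11.7·0.30 + 19.7·11.7·0.54] = 723.79 + 570.127 = 1293.92.
Because errors are independent across components, Cov(Tᵢ,Tⱼ) = Cov(Xᵢ,Xⱼ); the off-diagonal part of the true-score variance is the same as above.
True-score variance = [14.1²·0.64 + 19.7²·0.94 + 11.7²·0.59] + 570.127 = 572.808 + 570.127 = 1142.94.
Reliability = 1142.94 / 1293.92 = 0.883.

0.883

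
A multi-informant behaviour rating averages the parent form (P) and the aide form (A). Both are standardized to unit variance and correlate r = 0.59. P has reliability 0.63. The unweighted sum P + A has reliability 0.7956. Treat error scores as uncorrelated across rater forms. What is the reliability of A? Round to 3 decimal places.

0.720

Var(P+A) = 2 + 2·0.59 = 3.180.
True-score variance = ρ_P + ρ_A + 2·0.59, so 0.7956 = (0.63 + ρ_A + 1.18) / 3.180.
ρ_A = 0.7956·3.180 − 0.63 − 1.18 = 0.720.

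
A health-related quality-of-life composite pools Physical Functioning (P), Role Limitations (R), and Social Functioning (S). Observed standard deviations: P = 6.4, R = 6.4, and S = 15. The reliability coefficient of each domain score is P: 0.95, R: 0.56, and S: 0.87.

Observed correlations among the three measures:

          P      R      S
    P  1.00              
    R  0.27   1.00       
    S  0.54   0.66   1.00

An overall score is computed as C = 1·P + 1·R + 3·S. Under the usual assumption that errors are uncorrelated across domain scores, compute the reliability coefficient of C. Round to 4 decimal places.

0.8995

Var(C) = 6.4² + 6.4² + 3²·15² + 2·[6.4·6.4·0.27 + 3·6.4·15·0.54 + 3·6.4·15·0.66] = 2106.92 + 713.318 = 2820.24.
Because errors are independent across components, Cov(Tᵢ,Tⱼ) = Cov(Xᵢ,Xⱼ); the off-diagonal part of the true-score variance is the same as above.
True-score variance = [6.4²·0.95 + 6.4²·0.56 + 3²·15²·0.87] + 713.318 = 1823.6 + 713.318 = 2536.92.
Reliability = 2536.92 / 2820.24 = 0.8995.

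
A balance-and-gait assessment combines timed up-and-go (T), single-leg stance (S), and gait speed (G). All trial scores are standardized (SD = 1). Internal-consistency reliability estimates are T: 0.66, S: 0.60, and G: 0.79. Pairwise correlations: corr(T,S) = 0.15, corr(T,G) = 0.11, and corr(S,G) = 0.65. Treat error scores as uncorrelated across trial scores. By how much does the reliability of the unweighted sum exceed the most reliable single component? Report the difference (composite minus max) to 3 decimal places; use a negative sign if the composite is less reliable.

0.013

Var(sum) = 3 + 1.82 = 4.82; true-score variance = 2.05 + 1.82 = 3.87; composite reliability = 0.8029.
Max component reliability = 0.7900.
Difference = 0.8029 − 0.7900 = 0.013.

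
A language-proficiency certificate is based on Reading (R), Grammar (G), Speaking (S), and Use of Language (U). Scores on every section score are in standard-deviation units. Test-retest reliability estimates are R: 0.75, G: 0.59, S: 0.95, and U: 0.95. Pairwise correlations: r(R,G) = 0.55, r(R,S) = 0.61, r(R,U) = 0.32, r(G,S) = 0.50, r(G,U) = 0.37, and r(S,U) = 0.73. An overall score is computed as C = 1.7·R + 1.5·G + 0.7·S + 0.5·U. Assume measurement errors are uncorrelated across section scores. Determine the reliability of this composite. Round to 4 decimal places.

Var(C) = 1.7² + 1.5² + 0.7² + 0.5² + 2·[2.55·0.55 + 1.19·0.61 + 0.85·0.32 + 1.05·0.50 + 0.75·0.37 + 0.35·0.73] = 5.88 + 6.9168 = 12.7968.
Because errors are independent across components, Cov(Tᵢ,Tⱼ) = Cov(Xᵢ,Xⱼ); the off-diagonal part of the true-score variance is the same as above.
True-score variance = [1.7²·0.75 + 1.5²·0.59 + 0.7²·0.95 + 0.5²·0.95] + 6.9168 = 4.198 + 6.9168 = 11.1148.
Reliability = 11.1148 / 12.7968 = 0.8686.

0.8686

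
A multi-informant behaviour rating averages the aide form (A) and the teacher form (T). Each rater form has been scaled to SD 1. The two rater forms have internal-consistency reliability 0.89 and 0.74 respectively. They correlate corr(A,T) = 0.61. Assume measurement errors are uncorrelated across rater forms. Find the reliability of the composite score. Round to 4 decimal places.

0.8851

Var(A+T) = 2 + 2·[0.61] = 2 + 1.22 = 3.22.
With uncorrelated errors the cross-covariances are all true-score covariance, so they carry over unchanged; only the diagonal terms shrink to ρᵢσᵢ².
True-score variance = [0.89 + 0.74] + 1.22 = 1.63 + 1.22 = 2.85.
Reliability = 2.85 / 3.22 = 0.8851.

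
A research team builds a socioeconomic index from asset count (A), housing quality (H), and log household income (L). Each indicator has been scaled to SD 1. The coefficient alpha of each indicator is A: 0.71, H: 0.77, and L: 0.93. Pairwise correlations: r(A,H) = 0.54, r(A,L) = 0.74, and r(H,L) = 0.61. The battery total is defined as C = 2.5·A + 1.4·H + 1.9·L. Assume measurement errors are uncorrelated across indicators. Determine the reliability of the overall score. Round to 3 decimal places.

Var(C) = 2.5² + 1.4² + 1.9² + 2·[3.5·0.54 + 4.75·0.74 + 2.66·0.61] = 11.82 + 14.0552 = 25.8752.
Under uncorrelated errors the observed covariances equal the true-score covariances, so only the own-variance terms attenuate.
True-score variance = [2.5²·0.71 + 1.4²·0.77 + 1.9²·0.93] + 14.0552 = 9.304 + 14.0552 = 23.3592.
Reliability = 23.3592 / 25.8752 = 0.903.

0.903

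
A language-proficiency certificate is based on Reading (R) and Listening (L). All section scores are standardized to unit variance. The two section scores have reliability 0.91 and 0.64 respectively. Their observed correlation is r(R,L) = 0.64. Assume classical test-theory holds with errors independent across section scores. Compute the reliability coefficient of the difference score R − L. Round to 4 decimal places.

0.3750

Var(R−L) = 1 + 1 − 2·0.64 = 2 − 1.28 = 0.72.
With uncorrelated errors the cross-covariances are all true-score covariance, so they carry over unchanged; only the diagonal terms shrink to ρᵢσᵢ².
True-score variance = [0.91 + 0.64] − 1.28 = 1.55 − 1.28 = 0.27.
Reliability = 0.27 / 0.72 = 0.3750.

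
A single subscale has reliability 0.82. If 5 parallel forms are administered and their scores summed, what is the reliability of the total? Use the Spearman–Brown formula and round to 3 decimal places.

0.958

ρ_k = kρ / (1 + (k−1)ρ) = 5·0.82 / (1 + 4·0.82) = 4.100 / 4.280 = 0.958.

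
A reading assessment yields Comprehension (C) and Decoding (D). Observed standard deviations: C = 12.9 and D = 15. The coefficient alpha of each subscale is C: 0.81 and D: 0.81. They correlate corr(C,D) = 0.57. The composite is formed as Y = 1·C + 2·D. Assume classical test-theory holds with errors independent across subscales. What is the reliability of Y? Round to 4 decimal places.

Var(Y) = 12.9² + 2²·15² + 2·[2·12.9·15·0.57] = 1066.41 + 441.18 = 1507.59.
Under uncorrelated errors the observed covariances equal the true-score covariances, so only the own-variance terms attenuate.
True-score variance = [12.9²·0.81 + 2²·15²·0.81] + 441.18 = 863.792 + 441.18 = 1304.97.
Reliability = 1304.97 / 1507.59 = 0.8656.

0.8656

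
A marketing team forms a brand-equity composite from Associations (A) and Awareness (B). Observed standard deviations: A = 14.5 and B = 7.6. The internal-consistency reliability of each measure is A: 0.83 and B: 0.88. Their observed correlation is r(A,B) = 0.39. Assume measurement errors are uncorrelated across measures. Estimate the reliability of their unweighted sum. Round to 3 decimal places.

Var(A+B) = 14.5² + 7.6² + 2·[14.5·7.6·0.39] = 268.01 + 85.956 = 353.966.
Because errors are independent across components, Cov(Tᵢ,Tⱼ) = Cov(Xᵢ,Xⱼ); the off-diagonal part of the true-score variance is the same as above.
True-score variance = [14.5²·0.83 + 7.6²·0.88] + 85.956 = 225.336 + 85.956 = 311.292.
Reliability = 311.292 / 353.966 = 0.879.

0.879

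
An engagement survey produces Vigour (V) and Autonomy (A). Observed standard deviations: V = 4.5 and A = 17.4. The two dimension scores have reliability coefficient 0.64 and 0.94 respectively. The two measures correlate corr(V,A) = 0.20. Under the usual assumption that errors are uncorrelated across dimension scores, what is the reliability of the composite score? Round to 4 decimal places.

0.9282

Var(V+A) = 4.5² + 17.4² + 2·[4.5·17.4·0.20] = 323.01 + 31.32 = 354.33.
With uncorrelated errors the cross-covariances are all true-score covariance, so they carry over unchanged; only the diagonal terms shrink to ρᵢσᵢ².
True-score variance = [4.5²·0.64 + 17.4²·0.94] + 31.32 = 297.554 + 31.32 = 328.874.
Reliability = 328.874 / 354.33 = 0.9282.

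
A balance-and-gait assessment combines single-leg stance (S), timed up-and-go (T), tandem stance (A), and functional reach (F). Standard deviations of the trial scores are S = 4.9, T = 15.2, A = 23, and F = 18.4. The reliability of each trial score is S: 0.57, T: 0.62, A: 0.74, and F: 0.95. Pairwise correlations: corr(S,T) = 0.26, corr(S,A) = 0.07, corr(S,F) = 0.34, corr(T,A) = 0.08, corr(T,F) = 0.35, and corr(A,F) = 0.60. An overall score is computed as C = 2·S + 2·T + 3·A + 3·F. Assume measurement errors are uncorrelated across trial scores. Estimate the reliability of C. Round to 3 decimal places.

0.885

Var(C) = 2²·4.9² + 2²·15.2² + 3²·23² + 3²·18.4² + 2·[4·4.9·15.2·0.26 + 6·4.9·23·0.07 + 6·4.9·18.4·0.34 + 6·15.2·23·0.08 + 6·15.2·18.4·0.35 + 9·23·18.4·0.60] = 8828.24 + 6698.27 = 15526.5.
With uncorrelated errors the cross-covariances are all true-score covariance, so they carry over unchanged; only the diagonal terms shrink to ρᵢσᵢ².
True-score variance = [2²·4.9²·0.57 + 2²·15.2²·0.62 + 3²·23²·0.74 + 3²·18.4²·0.95] + 6698.27 = 7045.55 + 6698.27 = 13743.8.
Reliability = 13743.8 / 15526.5 = 0.885.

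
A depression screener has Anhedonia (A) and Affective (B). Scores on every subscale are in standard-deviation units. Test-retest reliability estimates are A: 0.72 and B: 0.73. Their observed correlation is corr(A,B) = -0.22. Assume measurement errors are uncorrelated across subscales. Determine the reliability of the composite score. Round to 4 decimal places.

Var(A+B) = 2 + 2·[(-0.22)] = 2 − 0.44 = 1.56.
Under uncorrelated errors the observed covariances equal the true-score covariances, so only the own-variance terms attenuate.
True-score variance = [0.72 + 0.73] − 0.44 = 1.45 − 0.44 = 1.01.
Reliability = 1.01 / 1.56 = 0.6474.

0.6474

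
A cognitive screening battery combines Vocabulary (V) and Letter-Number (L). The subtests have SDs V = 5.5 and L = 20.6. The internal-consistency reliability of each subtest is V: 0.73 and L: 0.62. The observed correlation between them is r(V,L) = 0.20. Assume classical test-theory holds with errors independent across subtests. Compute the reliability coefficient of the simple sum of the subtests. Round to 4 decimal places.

0.6611

Var(V+L) = 5.5² + 20.6² + 2·[5.5·20.6·0.20] = 454.61 + 45.32 = 499.93.
With uncorrelated errors the cross-covariances are all true-score covariance, so they carry over unchanged; only the diagonal terms shrink to ρᵢσᵢ².
True-score variance = [5.5²·0.73 + 20.6²·0.62] + 45.32 = 285.186 + 45.32 = 330.506.
Reliability = 330.506 / 499.93 = 0.6611.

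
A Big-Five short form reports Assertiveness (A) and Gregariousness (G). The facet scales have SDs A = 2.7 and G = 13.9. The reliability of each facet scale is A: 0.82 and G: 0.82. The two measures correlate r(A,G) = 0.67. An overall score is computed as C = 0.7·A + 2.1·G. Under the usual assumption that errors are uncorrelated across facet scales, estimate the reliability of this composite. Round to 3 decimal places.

0.834

Var(C) = 0.7²·2.7² + 2.1²·13.9² + 2·[1.47·2.7·13.9·0.67] = 855.628 + 73.9266 = 929.555.
Because errors are independent across components, Cov(Tᵢ,Tⱼ) = Cov(Xᵢ,Xⱼ); the off-diagonal part of the true-score variance is the same as above.
True-score variance = [0.7²·2.7²·0.82 + 2.1²·13.9²·0.82] + 73.9266 = 701.615 + 73.9266 = 775.542.
Reliability = 775.542 / 929.555 = 0.834.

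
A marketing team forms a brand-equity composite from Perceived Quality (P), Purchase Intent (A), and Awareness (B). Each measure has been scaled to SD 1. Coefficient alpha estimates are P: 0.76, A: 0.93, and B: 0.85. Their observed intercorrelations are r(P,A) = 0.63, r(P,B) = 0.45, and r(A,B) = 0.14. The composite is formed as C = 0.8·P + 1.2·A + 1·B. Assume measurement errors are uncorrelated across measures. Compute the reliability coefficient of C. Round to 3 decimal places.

Var(C) = 0.8² + 1.2² + 1 + 2·[0.96·0.63 + 0.8·0.45 + 1.2·0.14] = 3.08 + 2.2656 = 5.3456.
Because errors are independent across components, Cov(Tᵢ,Tⱼ) = Cov(Xᵢ,Xⱼ); the off-diagonal part of the true-score variance is the same as above.
True-score variance = [0.8²·0.76 + 1.2²·0.93 + 0.85] + 2.2656 = 2.6756 + 2.2656 = 4.9412.
Reliability = 4.9412 / 5.3456 = 0.924.

0.924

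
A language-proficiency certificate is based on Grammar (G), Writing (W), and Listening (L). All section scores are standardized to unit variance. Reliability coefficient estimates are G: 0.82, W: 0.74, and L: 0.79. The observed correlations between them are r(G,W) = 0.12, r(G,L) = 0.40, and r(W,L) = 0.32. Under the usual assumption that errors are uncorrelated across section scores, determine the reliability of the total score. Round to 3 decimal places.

0.861

Var(G+W+L) = 3 + 2·[0.12 + 0.40 + 0.32] = 3 + 1.68 = 4.68.
Because errors are independent across components, Cov(Tᵢ,Tⱼ) = Cov(Xᵢ,Xⱼ); the off-diagonal part of the true-score variance is the same as above.
True-score variance = [0.82 + 0.74 + 0.79] + 1.68 = 2.35 + 1.68 = 4.03.
Reliability = 4.03 / 4.68 = 0.861.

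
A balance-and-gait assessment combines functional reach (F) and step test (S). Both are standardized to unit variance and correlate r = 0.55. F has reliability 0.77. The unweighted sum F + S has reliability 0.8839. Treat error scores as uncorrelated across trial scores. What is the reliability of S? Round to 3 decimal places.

Var(F+S) = 2 + 2·0.55 = 3.100.
True-score variance = ρ_F + ρ_S + 2·0.55, so 0.8839 = (0.77 + ρ_S + 1.10) / 3.100.
ρ_S = 0.8839·3.100 − 0.77 − 1.10 = 0.870.

0.870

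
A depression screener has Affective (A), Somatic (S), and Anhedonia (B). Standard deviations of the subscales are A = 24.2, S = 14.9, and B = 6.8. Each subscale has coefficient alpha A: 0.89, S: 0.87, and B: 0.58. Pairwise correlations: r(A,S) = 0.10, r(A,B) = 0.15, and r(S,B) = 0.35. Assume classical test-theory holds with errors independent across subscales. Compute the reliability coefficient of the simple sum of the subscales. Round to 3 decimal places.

0.892

Var(A+S+B) = 24.2² + 14.9² + 6.8² + 2·[24.2·14.9·0.10 + 24.2·6.8·0.15 + 14.9·6.8·0.35] = 853.89 + 192.408 = 1046.3.
With uncorrelated errors the cross-covariances are all true-score covariance, so they carry over unchanged; only the diagonal terms shrink to ρᵢσᵢ².
True-score variance = [24.2²·0.89 + 14.9²·0.87 + 6.8²·0.58] + 192.408 = 741.188 + 192.408 = 933.596.
Reliability = 933.596 / 1046.3 = 0.892.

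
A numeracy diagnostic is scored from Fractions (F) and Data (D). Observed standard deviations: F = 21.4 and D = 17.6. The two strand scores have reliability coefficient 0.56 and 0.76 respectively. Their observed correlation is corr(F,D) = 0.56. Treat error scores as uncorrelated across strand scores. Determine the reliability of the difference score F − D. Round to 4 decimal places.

0.2025

Var(F−D) = 21.4² + 17.6² − 2·21.4·17.6·0.56 = 767.72 − 421.837 = 345.883.
Under uncorrelated errors the observed covariances equal the true-score covariances, so only the own-variance terms attenuate.
True-score variance = [21.4²·0.56 + 17.6²·0.76] − 421.837 = 491.875 − 421.837 = 70.0384.
Reliability = 70.0384 / 345.883 = 0.2025.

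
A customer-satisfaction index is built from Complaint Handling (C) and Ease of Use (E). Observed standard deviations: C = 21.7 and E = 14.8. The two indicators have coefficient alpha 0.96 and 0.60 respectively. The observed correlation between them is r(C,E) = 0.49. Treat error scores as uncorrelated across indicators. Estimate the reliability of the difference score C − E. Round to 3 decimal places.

0.716

Var(C−E) = 21.7² + 14.8² − 2·21.7·14.8·0.49 = 689.93 − 314.737 = 375.193.
Because errors are independent across components, Cov(Tᵢ,Tⱼ) = Cov(Xᵢ,Xⱼ); the off-diagonal part of the true-score variance is the same as above.
True-score variance = [21.7²·0.96 + 14.8²·0.60] − 314.737 = 583.478 − 314.737 = 268.742.
Reliability = 268.742 / 375.193 = 0.716.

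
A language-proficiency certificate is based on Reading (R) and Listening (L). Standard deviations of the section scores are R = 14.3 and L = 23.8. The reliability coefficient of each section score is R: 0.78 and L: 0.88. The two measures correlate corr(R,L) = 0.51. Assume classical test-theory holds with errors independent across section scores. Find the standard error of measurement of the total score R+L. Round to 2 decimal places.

Var(total) = 770.93 + 347.147 = 1118.08.
True-score variance = 657.969 + 347.147 = 1005.12, so reliability = 0.8990.
Error variance = 1118.08 − 1005.12 = 112.961; SEM = √112.961 = 10.63.

10.63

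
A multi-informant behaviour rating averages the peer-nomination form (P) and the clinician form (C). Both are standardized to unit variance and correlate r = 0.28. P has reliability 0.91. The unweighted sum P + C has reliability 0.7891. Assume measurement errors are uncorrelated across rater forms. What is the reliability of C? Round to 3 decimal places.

Var(P+C) = 2 + 2·0.28 = 2.560.
True-score variance = ρ_P + ρ_C + 2·0.28, so 0.7891 = (0.91 + ρ_C + 0.56) / 2.560.
ρ_C = 0.7891·2.560 − 0.91 − 0.56 = 0.550.

0.550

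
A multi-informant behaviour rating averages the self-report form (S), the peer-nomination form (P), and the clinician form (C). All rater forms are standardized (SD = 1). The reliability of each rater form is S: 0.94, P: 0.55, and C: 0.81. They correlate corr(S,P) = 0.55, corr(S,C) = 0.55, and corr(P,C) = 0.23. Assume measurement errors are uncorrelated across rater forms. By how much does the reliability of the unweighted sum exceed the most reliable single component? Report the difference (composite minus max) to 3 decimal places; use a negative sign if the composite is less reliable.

Var(sum) = 3 + 2.66 = 5.66; true-score variance = 2.3 + 2.66 = 4.96; composite reliability = 0.8763.
Max component reliability = 0.9400.
Difference = 0.8763 − 0.9400 = -0.064.

-0.064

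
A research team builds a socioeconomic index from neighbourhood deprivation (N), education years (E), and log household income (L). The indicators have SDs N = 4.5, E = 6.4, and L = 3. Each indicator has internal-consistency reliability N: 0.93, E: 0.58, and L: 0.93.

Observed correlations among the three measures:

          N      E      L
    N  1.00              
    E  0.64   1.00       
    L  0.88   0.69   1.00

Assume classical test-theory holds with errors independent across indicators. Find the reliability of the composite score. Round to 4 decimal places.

0.8776

Var(N+E+L) = 4.5² + 6.4² + 3² + 2·[4.5·6.4·0.64 + 4.5·3·0.88 + 6.4·3·0.69] = 70.21 + 87.12 = 157.33.
Because errors are independent across components, Cov(Tᵢ,Tⱼ) = Cov(Xᵢ,Xⱼ); the off-diagonal part of the true-score variance is the same as above.
True-score variance = [4.5²·0.93 + 6.4²·0.58 + 3²·0.93] + 87.12 = 50.9593 + 87.12 = 138.079.
Reliability = 138.079 / 157.33 = 0.8776.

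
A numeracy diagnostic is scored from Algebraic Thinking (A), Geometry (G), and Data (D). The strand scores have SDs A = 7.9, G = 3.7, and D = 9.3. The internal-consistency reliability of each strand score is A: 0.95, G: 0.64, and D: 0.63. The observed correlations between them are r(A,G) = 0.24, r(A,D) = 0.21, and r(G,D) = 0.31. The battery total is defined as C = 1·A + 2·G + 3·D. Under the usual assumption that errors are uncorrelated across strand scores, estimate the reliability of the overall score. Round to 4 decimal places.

0.7283

Var(C) = 7.9² + 2²·3.7² + 3²·9.3² + 2·[2·7.9·3.7·0.24 + 3·7.9·9.3·0.21 + 6·3.7·9.3·0.31] = 895.58 + 248.638 = 1144.22.
Because errors are independent across components, Cov(Tᵢ,Tⱼ) = Cov(Xᵢ,Xⱼ); the off-diagonal part of the true-score variance is the same as above.
True-score variance = [7.9²·0.95 + 2²·3.7²·0.64 + 3²·9.3²·0.63] + 248.638 = 584.734 + 248.638 = 833.372.
Reliability = 833.372 / 1144.22 = 0.7283.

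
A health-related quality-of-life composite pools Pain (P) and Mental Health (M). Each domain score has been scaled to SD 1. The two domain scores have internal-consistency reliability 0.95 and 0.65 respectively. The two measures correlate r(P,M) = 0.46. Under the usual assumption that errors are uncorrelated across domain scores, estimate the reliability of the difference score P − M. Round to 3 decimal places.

0.630

Var(P−M) = 1 + 1 − 2·0.46 = 2 − 0.92 = 1.08.
With uncorrelated errors the cross-covariances are all true-score covariance, so they carry over unchanged; only the diagonal terms shrink to ρᵢσᵢ².
True-score variance = [0.95 + 0.65] − 0.92 = 1.6 − 0.92 = 0.68.
Reliability = 0.68 / 1.08 = 0.630.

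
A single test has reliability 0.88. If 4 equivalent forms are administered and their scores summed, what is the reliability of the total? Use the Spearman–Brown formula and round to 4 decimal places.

0.9670

ρ_k = kρ / (1 + (k−1)ρ) = 4·0.88 / (1 + 3·0.88) = 3.520 / 3.640 = 0.9670.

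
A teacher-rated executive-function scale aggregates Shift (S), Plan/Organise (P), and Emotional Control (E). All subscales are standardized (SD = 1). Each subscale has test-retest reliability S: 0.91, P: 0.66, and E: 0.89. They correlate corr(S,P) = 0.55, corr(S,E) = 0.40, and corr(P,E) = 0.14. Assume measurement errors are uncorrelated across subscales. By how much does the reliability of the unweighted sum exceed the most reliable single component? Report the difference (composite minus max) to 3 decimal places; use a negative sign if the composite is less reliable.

-0.014

Var(sum) = 3 + 2.18 = 5.18; true-score variance = 2.46 + 2.18 = 4.64; composite reliability = 0.8958.
Max component reliability = 0.9100.
Difference = 0.8958 − 0.9100 = -0.014.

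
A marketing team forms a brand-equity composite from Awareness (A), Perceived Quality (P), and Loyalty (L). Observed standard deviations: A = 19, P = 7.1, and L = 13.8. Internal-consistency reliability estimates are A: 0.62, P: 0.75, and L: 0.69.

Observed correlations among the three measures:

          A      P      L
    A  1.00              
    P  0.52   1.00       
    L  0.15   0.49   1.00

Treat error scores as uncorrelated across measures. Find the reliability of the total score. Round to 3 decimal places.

0.772

Var(A+P+L) = 19² + 7.1² + 13.8² + 2·[19·7.1·0.52 + 19·13.8·0.15 + 7.1·13.8·0.49] = 601.85 + 314.976 = 916.826.
Because errors are independent across components, Cov(Tᵢ,Tⱼ) = Cov(Xᵢ,Xⱼ); the off-diagonal part of the true-score variance is the same as above.
True-score variance = [19²·0.62 + 7.1²·0.75 + 13.8²·0.69] + 314.976 = 393.031 + 314.976 = 708.007.
Reliability = 708.007 / 916.826 = 0.772.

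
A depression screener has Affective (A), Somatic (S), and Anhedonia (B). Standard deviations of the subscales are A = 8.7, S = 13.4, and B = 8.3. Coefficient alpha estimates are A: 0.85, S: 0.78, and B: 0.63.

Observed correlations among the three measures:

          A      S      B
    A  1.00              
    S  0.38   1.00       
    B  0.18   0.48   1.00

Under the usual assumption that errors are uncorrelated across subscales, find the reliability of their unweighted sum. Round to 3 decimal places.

Var(A+S+B) = 8.7² + 13.4² + 8.3² + 2·[8.7·13.4·0.38 + 8.7·8.3·0.18 + 13.4·8.3·0.48] = 324.14 + 221.368 = 545.508.
With uncorrelated errors the cross-covariances are all true-score covariance, so they carry over unchanged; only the diagonal terms shrink to ρᵢσᵢ².
True-score variance = [8.7²·0.85 + 13.4²·0.78 + 8.3²·0.63] + 221.368 = 247.794 + 221.368 = 469.162.
Reliability = 469.162 / 545.508 = 0.860.

0.860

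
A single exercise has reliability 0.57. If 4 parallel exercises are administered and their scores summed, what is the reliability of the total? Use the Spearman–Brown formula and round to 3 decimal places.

ρ_k = kρ / (1 + (k−1)ρ) = 4·0.57 / (1 + 3·0.57) = 2.280 / 2.710 = 0.841.

0.841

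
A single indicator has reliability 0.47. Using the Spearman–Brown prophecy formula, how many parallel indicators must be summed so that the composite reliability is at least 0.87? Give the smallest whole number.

8

k ≥ ρ*(1−ρ₁)/(ρ₁(1−ρ*)) = 0.87·0.53 / (0.47·0.13) = 7.547.
Smallest integer k = 8.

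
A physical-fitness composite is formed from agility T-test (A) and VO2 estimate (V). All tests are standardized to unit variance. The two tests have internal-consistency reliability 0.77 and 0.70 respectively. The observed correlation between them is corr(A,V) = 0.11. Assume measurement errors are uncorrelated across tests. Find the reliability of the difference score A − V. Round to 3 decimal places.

Var(A−V) = 1 + 1 − 2·0.11 = 2 − 0.22 = 1.78.
Under uncorrelated errors the observed covariances equal the true-score covariances, so only the own-variance terms attenuate.
True-score variance = [0.77 + 0.70] − 0.22 = 1.47 − 0.22 = 1.25.
Reliability = 1.25 / 1.78 = 0.702.

0.702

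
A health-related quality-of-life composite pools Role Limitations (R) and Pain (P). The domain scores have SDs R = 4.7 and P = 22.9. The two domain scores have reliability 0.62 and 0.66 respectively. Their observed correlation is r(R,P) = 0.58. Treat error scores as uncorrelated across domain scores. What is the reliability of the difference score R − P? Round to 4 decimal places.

Var(R−P) = 4.7² + 22.9² − 2·4.7·22.9·0.58 = 546.5 − 124.851 = 421.649.
With uncorrelated errors the cross-covariances are all true-score covariance, so they carry over unchanged; only the diagonal terms shrink to ρᵢσᵢ².
True-score variance = [4.7²·0.62 + 22.9²·0.66] − 124.851 = 359.806 − 124.851 = 234.956.
Reliability = 234.956 / 421.649 = 0.5572.

0.5572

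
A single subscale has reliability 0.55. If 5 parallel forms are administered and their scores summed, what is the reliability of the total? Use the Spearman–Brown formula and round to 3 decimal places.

ρ_k = kρ / (1 + (k−1)ρ) = 5·0.55 / (1 + 4·0.55) = 2.750 / 3.200 = 0.859.

0.859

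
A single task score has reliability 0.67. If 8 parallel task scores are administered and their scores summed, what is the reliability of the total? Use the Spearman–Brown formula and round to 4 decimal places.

ρ_k = kρ / (1 + (k−1)ρ) = 8·0.67 / (1 + 7·0.67) = 5.360 / 5.690 = 0.9420.

0.9420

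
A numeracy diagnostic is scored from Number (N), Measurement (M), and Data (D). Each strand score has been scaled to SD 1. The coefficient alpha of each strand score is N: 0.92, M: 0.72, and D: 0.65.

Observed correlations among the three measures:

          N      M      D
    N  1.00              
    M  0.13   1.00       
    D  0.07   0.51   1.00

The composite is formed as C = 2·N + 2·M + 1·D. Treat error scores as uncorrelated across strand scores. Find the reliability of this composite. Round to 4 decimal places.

0.8552

Var(C) = 2² + 2² + 1 + 2·[4·0.13 + 2·0.07 + 2·0.51] = 9 + 3.36 = 12.36.
With uncorrelated errors the cross-covariances are all true-score covariance, so they carry over unchanged; only the diagonal terms shrink to ρᵢσᵢ².
True-score variance = [2²·0.92 + 2²·0.72 + 0.65] + 3.36 = 7.21 + 3.36 = 10.57.
Reliability = 10.57 / 12.36 = 0.8552.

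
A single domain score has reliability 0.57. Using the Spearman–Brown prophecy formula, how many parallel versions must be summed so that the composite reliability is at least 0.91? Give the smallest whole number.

k ≥ ρ*(1−ρ₁)/(ρ₁(1−ρ*)) = 0.91·0.43 / (0.57·0.09) = 7.628.
Smallest integer k = 8.

8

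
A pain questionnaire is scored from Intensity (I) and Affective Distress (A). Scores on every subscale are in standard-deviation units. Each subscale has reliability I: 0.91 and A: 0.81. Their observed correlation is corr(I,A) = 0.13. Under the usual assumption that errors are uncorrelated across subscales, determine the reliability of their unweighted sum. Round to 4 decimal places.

0.8761

Var(I+A) = 2 + 2·[0.13] = 2 + 0.26 = 2.26.
Under uncorrelated errors the observed covariances equal the true-score covariances, so only the own-variance terms attenuate.
True-score variance = [0.91 + 0.81] + 0.26 = 1.72 + 0.26 = 1.98.
Reliability = 1.98 / 2.26 = 0.8761.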